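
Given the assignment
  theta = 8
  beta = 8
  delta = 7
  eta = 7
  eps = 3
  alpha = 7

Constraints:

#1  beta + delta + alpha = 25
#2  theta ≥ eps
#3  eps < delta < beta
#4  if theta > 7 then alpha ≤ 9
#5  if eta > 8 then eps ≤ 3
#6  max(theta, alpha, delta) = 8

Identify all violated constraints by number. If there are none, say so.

#1 beta + delta + alpha = 8 + 7 + 7 = 22, not 25 — does not hold.
#2 theta = 8, eps = 3; 8 ≥ 3 — holds.
#3 values 3 < 7 < 8 — holds.
#4 theta = 8 > 7, so we need alpha ≤ 9; alpha = 7 ≤ 9 — holds.
#5 eta = 7, not > 8; antecedent false, conditional vacuously true — holds.
#6 max(8, 7, 7) = 8 — holds.

No — constraint 1 is not satisfied.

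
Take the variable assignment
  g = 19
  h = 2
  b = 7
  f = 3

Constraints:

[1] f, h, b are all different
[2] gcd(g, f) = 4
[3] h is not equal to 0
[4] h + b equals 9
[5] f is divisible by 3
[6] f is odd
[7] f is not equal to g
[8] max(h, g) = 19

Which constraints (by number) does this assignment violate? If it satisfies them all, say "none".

[1] values 3, 2, 7 are pairwise distinct — satisfied.
[2] gcd(19, 3) = 1, not 4 — violated.
[3] h = 2, and 2 ≠ 0 — satisfied.
[4] h + b = 2 + 7 = 9 — satisfied.
[5] 3 / 3 = 1, so 3 divides 3 — satisfied.
[6] f = 3 is odd — satisfied.
[7] f = 3, g = 19; distinct — satisfied.
[8] max(2, 19) = 19 — satisfied.

Constraint 2 is violated.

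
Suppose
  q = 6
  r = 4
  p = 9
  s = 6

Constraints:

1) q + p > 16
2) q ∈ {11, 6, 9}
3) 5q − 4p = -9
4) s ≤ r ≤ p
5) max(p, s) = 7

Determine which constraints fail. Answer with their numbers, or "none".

1) q + p = 6 + 9 = 15; 15 ≤ 16, bound 16 not met — fails.
2) q = 6 is in {11, 6, 9} — holds.
3) 5q − 4p = 5(6) − 4(9) = -6, not -9 — fails.
4) values 6, 4, 9; s = 6 is not ≤ r = 4 — fails.
5) max(9, 6) = 9, not 7 — fails.

The assignment fails constraints 1, 3, 4, and 5.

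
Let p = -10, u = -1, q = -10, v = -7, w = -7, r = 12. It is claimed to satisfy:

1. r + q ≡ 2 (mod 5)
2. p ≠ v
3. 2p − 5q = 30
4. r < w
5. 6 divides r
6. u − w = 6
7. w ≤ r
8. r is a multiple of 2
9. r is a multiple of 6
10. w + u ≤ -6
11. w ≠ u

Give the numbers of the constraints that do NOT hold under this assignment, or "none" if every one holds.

1. r + q = 2; 2 mod 5 = 2 — holds.
2. p = -10, v = -7; distinct — holds.
3. 2p − 5q = 2(-10) − 5(-10) = 30 — holds.
4. r = 12, w = -7; 12 ≥ -7 (want <) — fails.
5. 12 / 6 = 2, so 6 divides 12 — holds.
6. u − w = -1 − (-7) = 6 — holds.
7. w = -7, r = 12; -7 ≤ 12 — holds.
8. 12 / 2 = 6, so 2 divides 12 — holds.
9. 12 / 6 = 2, so 6 divides 12 — holds.
10. w + u = -7 + (-1) = -8; -8 ≤ -6 — holds.
11. w = -7, u = -1; distinct — holds.

Constraint 4 does not hold.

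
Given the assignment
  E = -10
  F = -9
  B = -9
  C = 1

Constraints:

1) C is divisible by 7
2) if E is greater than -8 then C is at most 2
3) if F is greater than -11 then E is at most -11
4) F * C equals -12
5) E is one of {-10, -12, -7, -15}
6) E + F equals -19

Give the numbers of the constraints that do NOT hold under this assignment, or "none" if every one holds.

No — constraints 1, 3, 4 are not satisfied.

1) 1 = 7*0 + 1, so 7 does not divide 1 — does not hold.
2) E = -10, not > -8; antecedent false, conditional vacuously true — holds.
3) F = -9 > -11, so we need E ≤ -11; but E = -10 > -11 — does not hold.
4) F * C = -9 * 1 = -9, not -12 — does not hold.
5) E = -10 is in {-10, -12, -7, -15} — holds.
6) E + F = -10 + (-9) = -19 — holds.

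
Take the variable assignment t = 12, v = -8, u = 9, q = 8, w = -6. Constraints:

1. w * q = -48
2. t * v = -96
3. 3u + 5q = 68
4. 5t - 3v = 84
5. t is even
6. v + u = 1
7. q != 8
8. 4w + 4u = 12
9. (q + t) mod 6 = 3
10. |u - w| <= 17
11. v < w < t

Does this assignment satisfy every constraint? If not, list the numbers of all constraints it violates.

Constraints 3, 7, and 9 are violated.

1. w * q = -6 * 8 = -48  ✔
2. t * v = 12 * (-8) = -96  ✔
3. 3u + 5q = 3(9) + 5(8) = 67, not 68  ✘
4. 5t - 3v = 5(12) - 3(-8) = 84  ✔
5. t = 12 is even  ✔
6. v + u = -8 + 9 = 1  ✔
7. q = 8, but 8 is required to differ  ✘
8. 4w + 4u = 4(-6) + 4(9) = 12  ✔
9. q + t = 20; 20 mod 6 = 2, not 3  ✘
10. |9 - (-6)| = 15; 15 ≤ 17  ✔
11. values -8 < -6 < 12  ✔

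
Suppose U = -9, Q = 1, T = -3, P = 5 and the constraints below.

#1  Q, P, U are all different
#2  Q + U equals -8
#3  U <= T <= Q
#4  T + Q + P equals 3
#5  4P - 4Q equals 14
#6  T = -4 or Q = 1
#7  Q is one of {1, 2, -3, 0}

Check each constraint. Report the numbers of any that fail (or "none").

No — constraint 5 is not satisfied.

#1 values 1, 5, -9 are pairwise distinct — satisfied.
#2 Q + U = 1 + (-9) = -8 — satisfied.
#3 values -9 <= -3 <= 1 — satisfied.
#4 T + Q + P = -3 + 1 + 5 = 3 — satisfied.
#5 4P - 4Q = 4(5) - 4(1) = 16, not 14 — violated.
#6 T = -3 ≠ -4, but Q = 1 = 1 (second disjunct) — satisfied.
#7 Q = 1 is in {1, 2, -3, 0} — satisfied.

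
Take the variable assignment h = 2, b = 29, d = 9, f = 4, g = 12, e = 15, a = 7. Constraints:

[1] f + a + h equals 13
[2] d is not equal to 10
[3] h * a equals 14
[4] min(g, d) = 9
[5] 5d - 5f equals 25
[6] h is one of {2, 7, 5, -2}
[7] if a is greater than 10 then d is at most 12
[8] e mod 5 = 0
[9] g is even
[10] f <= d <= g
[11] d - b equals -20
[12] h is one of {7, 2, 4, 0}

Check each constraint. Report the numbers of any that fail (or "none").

[1] f + a + h = 4 + 7 + 2 = 13  true
[2] d = 9, and 9 ≠ 10  true
[3] h * a = 2 * 7 = 14  true
[4] min(12, 9) = 9  true
[5] 5d - 5f = 5(9) - 5(4) = 25  true
[6] h = 2 is in {2, 7, 5, -2}  true
[7] a = 7, not > 10; antecedent false, conditional vacuously true  true
[8] 15 mod 5 = 0  true
[9] g = 12 is even  true
[10] values 4 <= 9 <= 12  true
[11] d - b = 9 - 29 = -20  true
[12] h = 2 is in {7, 2, 4, 0}  true

No violations.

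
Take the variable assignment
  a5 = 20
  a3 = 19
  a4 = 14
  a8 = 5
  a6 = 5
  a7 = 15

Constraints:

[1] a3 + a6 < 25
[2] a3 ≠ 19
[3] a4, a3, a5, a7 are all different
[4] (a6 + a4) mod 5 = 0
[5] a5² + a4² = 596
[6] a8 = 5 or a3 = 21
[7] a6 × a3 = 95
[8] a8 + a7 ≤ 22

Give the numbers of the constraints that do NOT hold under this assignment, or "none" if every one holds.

Constraints 2 and 4 are violated.

[1] a3 + a6 = 19 + 5 = 24; 24 < 25  holds
[2] a3 = 19, but 19 is required to differ  fails
[3] values 14, 19, 20, 15 are pairwise distinct  holds
[4] a6 + a4 = 19; 19 mod 5 = 4, not 0  fails
[5] a5² + a4² = 20² + 14² = 400 + 196 = 596  holds
[6] a8 = 5 = 5 (first disjunct)  holds
[7] a6 × a3 = 5 × 19 = 95  holds
[8] a8 + a7 = 5 + 15 = 20; 20 ≤ 22  holds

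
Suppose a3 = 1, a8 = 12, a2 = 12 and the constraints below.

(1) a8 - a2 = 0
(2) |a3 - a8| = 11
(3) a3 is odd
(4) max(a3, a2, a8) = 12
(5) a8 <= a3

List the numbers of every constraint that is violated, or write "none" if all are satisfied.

Violated: 5.

(1) a8 - a2 = 12 - 12 = 0 — satisfied.
(2) |1 - 12| = 11 — satisfied.
(3) a3 = 1 is odd — satisfied.
(4) max(1, 12, 12) = 12 — satisfied.
(5) a8 = 12, a3 = 1; 12 > 1 (want ≤) — violated.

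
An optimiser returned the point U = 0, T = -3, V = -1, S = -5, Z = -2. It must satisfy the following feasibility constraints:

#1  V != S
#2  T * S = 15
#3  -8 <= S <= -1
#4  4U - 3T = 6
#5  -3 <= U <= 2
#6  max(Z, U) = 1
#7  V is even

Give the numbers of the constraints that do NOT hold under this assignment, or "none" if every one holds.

#1 V = -1, S = -5; distinct — satisfied.
#2 T * S = -3 * (-5) = 15 — satisfied.
#3 S = -5 lies in [-8, -1] — satisfied.
#4 4U - 3T = 4(0) - 3(-3) = 9, not 6 — violated.
#5 U = 0 lies in [-3, 2] — satisfied.
#6 max(-2, 0) = 0, not 1 — violated.
#7 V = -1 is odd — violated.

No — constraints 4, 6, 7 are not satisfied.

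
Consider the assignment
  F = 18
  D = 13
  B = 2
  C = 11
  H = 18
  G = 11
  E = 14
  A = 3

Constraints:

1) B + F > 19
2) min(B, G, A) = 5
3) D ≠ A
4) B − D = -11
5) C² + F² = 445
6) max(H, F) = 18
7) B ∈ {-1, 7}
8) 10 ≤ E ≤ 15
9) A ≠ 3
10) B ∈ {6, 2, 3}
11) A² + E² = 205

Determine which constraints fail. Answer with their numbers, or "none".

No — constraints 2, 7, and 9 are not satisfied.

1) B + F = 2 + 18 = 20; 20 > 19 — holds.
2) min(2, 11, 3) = 2, not 5 — does not hold.
3) D = 13, A = 3; distinct — holds.
4) B − D = 2 − 13 = -11 — holds.
5) C² + F² = 11² + 18² = 121 + 324 = 445 — holds.
6) max(18, 18) = 18 — holds.
7) B = 2 is not in {-1, 7} — does not hold.
8) E = 14 lies in [10, 15] — holds.
9) A = 3, but 3 is required to differ — does not hold.
10) B = 2 is in {6, 2, 3} — holds.
11) A² + E² = 3² + 14² = 9 + 196 = 205 — holds.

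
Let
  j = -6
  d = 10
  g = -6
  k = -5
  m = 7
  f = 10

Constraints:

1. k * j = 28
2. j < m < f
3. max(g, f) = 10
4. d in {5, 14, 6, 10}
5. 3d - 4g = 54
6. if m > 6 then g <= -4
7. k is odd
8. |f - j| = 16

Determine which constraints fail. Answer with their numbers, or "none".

Violated: 1.

1. k * j = -5 * (-6) = 30, not 28 — does not hold.
2. values -6 < 7 < 10 — holds.
3. max(-6, 10) = 10 — holds.
4. d = 10 is in {5, 14, 6, 10} — holds.
5. 3d - 4g = 3(10) - 4(-6) = 54 — holds.
6. m = 7 > 6, so we need g ≤ -4; g = -6 ≤ -4 — holds.
7. k = -5 is odd — holds.
8. |10 - (-6)| = 16 — holds.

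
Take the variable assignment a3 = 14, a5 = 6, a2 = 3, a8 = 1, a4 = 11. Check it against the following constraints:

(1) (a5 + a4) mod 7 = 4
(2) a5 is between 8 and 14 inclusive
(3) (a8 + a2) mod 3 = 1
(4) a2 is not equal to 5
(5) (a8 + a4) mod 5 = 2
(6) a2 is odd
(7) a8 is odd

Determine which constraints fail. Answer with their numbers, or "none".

Violated: 1, 2.

(1) a5 + a4 = 17; 17 mod 7 = 3, not 4 — violated.
(2) a5 = 6 is outside [8, 14] — violated.
(3) a8 + a2 = 4; 4 mod 3 = 1 — OK.
(4) a2 = 3, and 3 ≠ 5 — OK.
(5) a8 + a4 = 12; 12 mod 5 = 2 — OK.
(6) a2 = 3 is odd — OK.
(7) a8 = 1 is odd — OK.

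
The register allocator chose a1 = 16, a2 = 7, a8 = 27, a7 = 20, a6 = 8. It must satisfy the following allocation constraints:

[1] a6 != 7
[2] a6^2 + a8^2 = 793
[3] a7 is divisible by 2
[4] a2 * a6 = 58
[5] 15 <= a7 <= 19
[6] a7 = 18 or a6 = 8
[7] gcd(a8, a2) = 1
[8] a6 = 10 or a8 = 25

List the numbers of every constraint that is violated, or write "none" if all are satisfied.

[1] a6 = 8, and 8 ≠ 7 — OK.
[2] a6^2 + a8^2 = 8^2 + 27^2 = 64 + 729 = 793 — OK.
[3] 20 / 2 = 10, so 2 divides 20 — OK.
[4] a2 * a6 = 7 * 8 = 56, not 58 — violated.
[5] a7 = 20 is outside [15, 19] — violated.
[6] a7 = 20 ≠ 18, but a6 = 8 = 8 (second disjunct) — OK.
[7] gcd(27, 7) = 1 — OK.
[8] a6 = 8 ≠ 10 and a8 = 27 ≠ 25; both disjuncts false — violated.

Constraints 4, 5, 8 do not hold.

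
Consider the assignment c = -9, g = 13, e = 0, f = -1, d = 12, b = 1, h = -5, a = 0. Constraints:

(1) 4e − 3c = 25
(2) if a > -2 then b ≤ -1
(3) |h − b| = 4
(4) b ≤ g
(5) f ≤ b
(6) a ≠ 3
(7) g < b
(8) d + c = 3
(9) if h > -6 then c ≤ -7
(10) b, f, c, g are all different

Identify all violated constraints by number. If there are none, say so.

The assignment fails constraints 1, 2, 3, and 7.

(1) 4e − 3c = 4(0) − 3(-9) = 27, not 25 — does not hold.
(2) a = 0 > -2, so we need b ≤ -1; but b = 1 > -1 — does not hold.
(3) |-5 − 1| = 6, not 4 — does not hold.
(4) b = 1, g = 13; 1 ≤ 13 — holds.
(5) f = -1, b = 1; -1 ≤ 1 — holds.
(6) a = 0, and 0 ≠ 3 — holds.
(7) g = 13, b = 1; 13 ≥ 1 (want <) — does not hold.
(8) d + c = 12 + (-9) = 3 — holds.
(9) h = -5 > -6, so we need c ≤ -7; c = -9 ≤ -7 — holds.
(10) values 1, -1, -9, 13 are pairwise distinct — holds.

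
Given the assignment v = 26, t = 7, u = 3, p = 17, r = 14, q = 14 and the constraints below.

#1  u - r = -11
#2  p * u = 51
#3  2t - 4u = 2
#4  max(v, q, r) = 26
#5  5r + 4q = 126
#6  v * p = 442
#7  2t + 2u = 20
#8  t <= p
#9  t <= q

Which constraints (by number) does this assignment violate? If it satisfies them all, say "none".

The assignment satisfies every constraint.

#1 u - r = 3 - 14 = -11  ✓
#2 p * u = 17 * 3 = 51  ✓
#3 2t - 4u = 2(7) - 4(3) = 2  ✓
#4 max(26, 14, 14) = 26  ✓
#5 5r + 4q = 5(14) + 4(14) = 126  ✓
#6 v * p = 26 * 17 = 442  ✓
#7 2t + 2u = 2(7) + 2(3) = 20  ✓
#8 t = 7, p = 17; 7 ≤ 17  ✓
#9 t = 7, q = 14; 7 ≤ 14  ✓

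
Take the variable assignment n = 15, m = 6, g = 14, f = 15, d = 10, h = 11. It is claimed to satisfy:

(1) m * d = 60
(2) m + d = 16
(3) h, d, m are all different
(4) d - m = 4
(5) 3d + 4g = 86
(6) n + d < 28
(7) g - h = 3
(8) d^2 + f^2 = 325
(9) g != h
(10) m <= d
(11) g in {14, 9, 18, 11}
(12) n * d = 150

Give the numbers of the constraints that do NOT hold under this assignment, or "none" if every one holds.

None — every constraint holds.

(1) m * d = 6 * 10 = 60 — holds.
(2) m + d = 6 + 10 = 16 — holds.
(3) values 11, 10, 6 are pairwise distinct — holds.
(4) d - m = 10 - 6 = 4 — holds.
(5) 3d + 4g = 3(10) + 4(14) = 86 — holds.
(6) n + d = 15 + 10 = 25; 25 < 28 — holds.
(7) g - h = 14 - 11 = 3 — holds.
(8) d^2 + f^2 = 10^2 + 15^2 = 100 + 225 = 325 — holds.
(9) g = 14, h = 11; distinct — holds.
(10) m = 6, d = 10; 6 ≤ 10 — holds.
(11) g = 14 is in {14, 9, 18, 11} — holds.
(12) n * d = 15 * 10 = 150 — holds.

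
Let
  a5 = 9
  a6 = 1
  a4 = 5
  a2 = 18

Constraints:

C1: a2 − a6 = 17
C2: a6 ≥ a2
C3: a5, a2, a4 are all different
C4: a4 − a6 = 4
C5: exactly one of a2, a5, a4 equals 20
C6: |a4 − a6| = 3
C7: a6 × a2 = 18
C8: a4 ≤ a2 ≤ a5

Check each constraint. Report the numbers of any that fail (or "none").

C1: a2 − a6 = 18 − 1 = 17  ✔
C2: a6 = 1, a2 = 18; 1 < 18 (want ≥)  ✘
C3: values 9, 18, 5 are pairwise distinct  ✔
C4: a4 − a6 = 5 − 1 = 4  ✔
C5: a2=18, a5=9, a4=5; 0 of them equal 20, not exactly one  ✘
C6: |5 − 1| = 4, not 3  ✘
C7: a6 × a2 = 1 × 18 = 18  ✔
C8: values 5, 18, 9; a2 = 18 is not ≤ a5 = 9  ✘

Constraints 2, 5, 6, 8 do not hold.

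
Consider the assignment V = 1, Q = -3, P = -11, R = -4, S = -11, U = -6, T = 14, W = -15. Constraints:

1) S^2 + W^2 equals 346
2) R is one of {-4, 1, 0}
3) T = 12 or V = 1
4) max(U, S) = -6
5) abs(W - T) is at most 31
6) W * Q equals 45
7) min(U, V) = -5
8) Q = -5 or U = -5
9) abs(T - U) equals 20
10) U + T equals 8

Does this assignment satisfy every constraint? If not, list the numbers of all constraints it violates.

1) S^2 + W^2 = (-11)^2 + (-15)^2 = 121 + 225 = 346  holds
2) R = -4 is in {-4, 1, 0}  holds
3) T = 14 ≠ 12, but V = 1 = 1 (second disjunct)  holds
4) max(-6, -11) = -6  holds
5) abs(-15 - 14) = 29; 29 ≤ 31  holds
6) W * Q = -15 * (-3) = 45  holds
7) min(-6, 1) = -6, not -5  fails
8) Q = -3 ≠ -5 and U = -6 ≠ -5; both disjuncts false  fails
9) abs(14 - (-6)) = 20  holds
10) U + T = -6 + 14 = 8  holds

Constraints 7 and 8 do not hold.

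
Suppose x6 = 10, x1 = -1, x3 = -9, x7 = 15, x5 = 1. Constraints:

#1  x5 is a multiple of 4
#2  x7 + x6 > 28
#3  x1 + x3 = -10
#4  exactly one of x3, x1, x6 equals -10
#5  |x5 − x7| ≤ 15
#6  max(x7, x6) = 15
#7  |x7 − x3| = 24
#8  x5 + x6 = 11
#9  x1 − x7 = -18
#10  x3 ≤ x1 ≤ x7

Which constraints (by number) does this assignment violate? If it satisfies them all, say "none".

#1 1 = 4×0 + 1, so 4 does not divide 1 — fails.
#2 x7 + x6 = 15 + 10 = 25; 25 ≤ 28, bound 28 not met — fails.
#3 x1 + x3 = -1 + (-9) = -10 — holds.
#4 x3=-9, x1=-1, x6=10; 0 of them equal -10, not exactly one — fails.
#5 |1 − 15| = 14; 14 ≤ 15 — holds.
#6 max(15, 10) = 15 — holds.
#7 |15 − (-9)| = 24 — holds.
#8 x5 + x6 = 1 + 10 = 11 — holds.
#9 x1 − x7 = -1 − 15 = -16, not -18 — fails.
#10 values -9 ≤ -1 ≤ 15 — holds.

Constraints 1, 2, 4, 9 do not hold.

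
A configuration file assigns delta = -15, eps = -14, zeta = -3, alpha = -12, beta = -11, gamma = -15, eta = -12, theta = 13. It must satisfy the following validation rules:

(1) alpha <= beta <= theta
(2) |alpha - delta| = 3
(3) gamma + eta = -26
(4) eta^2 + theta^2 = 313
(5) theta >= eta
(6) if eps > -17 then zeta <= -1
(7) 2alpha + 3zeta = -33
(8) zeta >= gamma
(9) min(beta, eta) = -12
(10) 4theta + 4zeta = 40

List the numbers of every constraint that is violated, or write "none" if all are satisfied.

(1) values -12 <= -11 <= 13 — OK.
(2) |-12 - (-15)| = 3 — OK.
(3) gamma + eta = -15 + (-12) = -27, not -26 — violated.
(4) eta^2 + theta^2 = (-12)^2 + 13^2 = 144 + 169 = 313 — OK.
(5) theta = 13, eta = -12; 13 ≥ -12 — OK.
(6) eps = -14 > -17, so we need zeta ≤ -1; zeta = -3 ≤ -1 — OK.
(7) 2alpha + 3zeta = 2(-12) + 3(-3) = -33 — OK.
(8) zeta = -3, gamma = -15; -3 ≥ -15 — OK.
(9) min(-11, -12) = -12 — OK.
(10) 4theta + 4zeta = 4(13) + 4(-3) = 40 — OK.

The assignment fails constraint 3.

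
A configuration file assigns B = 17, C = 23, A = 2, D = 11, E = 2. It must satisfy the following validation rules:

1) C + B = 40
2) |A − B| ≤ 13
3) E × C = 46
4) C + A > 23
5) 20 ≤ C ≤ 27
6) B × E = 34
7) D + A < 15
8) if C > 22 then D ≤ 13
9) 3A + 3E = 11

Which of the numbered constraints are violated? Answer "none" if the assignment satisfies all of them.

Violated: 2, 9.

1) C + B = 23 + 17 = 40  OK
2) |2 − 17| = 15; 15 > 13, exceeds bound 13  FAIL
3) E × C = 2 × 23 = 46  OK
4) C + A = 23 + 2 = 25; 25 > 23  OK
5) C = 23 lies in [20, 27]  OK
6) B × E = 17 × 2 = 34  OK
7) D + A = 11 + 2 = 13; 13 < 15  OK
8) C = 23 > 22, so we need D ≤ 13; D = 11 ≤ 13  OK
9) 3A + 3E = 3(2) + 3(2) = 12, not 11  FAIL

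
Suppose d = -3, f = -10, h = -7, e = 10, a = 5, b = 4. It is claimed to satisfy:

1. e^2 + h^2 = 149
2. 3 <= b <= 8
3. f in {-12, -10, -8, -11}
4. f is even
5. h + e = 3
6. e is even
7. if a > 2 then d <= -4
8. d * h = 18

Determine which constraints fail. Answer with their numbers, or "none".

The assignment fails constraints 7 and 8.

1. e^2 + h^2 = 10^2 + (-7)^2 = 100 + 49 = 149  holds
2. b = 4 lies in [3, 8]  holds
3. f = -10 is in {-12, -10, -8, -11}  holds
4. f = -10 is even  holds
5. h + e = -7 + 10 = 3  holds
6. e = 10 is even  holds
7. a = 5 > 2, so we need d ≤ -4; but d = -3 > -4  fails
8. d * h = -3 * (-7) = 21, not 18  fails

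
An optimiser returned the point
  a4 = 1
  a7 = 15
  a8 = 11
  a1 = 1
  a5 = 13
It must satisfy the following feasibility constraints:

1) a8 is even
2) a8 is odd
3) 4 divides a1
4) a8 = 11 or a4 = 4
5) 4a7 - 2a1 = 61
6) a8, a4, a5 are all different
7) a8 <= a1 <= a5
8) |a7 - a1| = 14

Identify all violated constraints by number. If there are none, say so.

1) a8 = 11 is odd — violated.
2) a8 = 11 is odd — OK.
3) 1 = 4*0 + 1, so 4 does not divide 1 — violated.
4) a8 = 11 = 11 (first disjunct) — OK.
5) 4a7 - 2a1 = 4(15) - 2(1) = 58, not 61 — violated.
6) values 11, 1, 13 are pairwise distinct — OK.
7) values 11, 1, 13; a8 = 11 is not <= a1 = 1 — violated.
8) |15 - 1| = 14 — OK.

Constraints 1, 3, 5, 7 do not hold.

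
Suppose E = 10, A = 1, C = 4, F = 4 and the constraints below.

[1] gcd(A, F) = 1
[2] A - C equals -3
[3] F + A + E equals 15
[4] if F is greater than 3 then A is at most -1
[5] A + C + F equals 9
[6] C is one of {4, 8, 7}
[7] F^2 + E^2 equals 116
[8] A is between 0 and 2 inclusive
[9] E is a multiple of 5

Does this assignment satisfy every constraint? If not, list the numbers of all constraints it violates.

Violated: 4.

[1] gcd(1, 4) = 1 — satisfied.
[2] A - C = 1 - 4 = -3 — satisfied.
[3] F + A + E = 4 + 1 + 10 = 15 — satisfied.
[4] F = 4 > 3, so we need A ≤ -1; but A = 1 > -1 — violated.
[5] A + C + F = 1 + 4 + 4 = 9 — satisfied.
[6] C = 4 is in {4, 8, 7} — satisfied.
[7] F^2 + E^2 = 4^2 + 10^2 = 16 + 100 = 116 — satisfied.
[8] A = 1 lies in [0, 2] — satisfied.
[9] 10 / 5 = 2, so 5 divides 10 — satisfied.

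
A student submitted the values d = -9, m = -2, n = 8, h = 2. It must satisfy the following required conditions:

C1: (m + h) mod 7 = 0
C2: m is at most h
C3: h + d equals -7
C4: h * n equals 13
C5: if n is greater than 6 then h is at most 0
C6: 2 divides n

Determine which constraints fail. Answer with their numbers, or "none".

C1: m + h = 0; 0 mod 7 = 0 — OK.
C2: m = -2, h = 2; -2 ≤ 2 — OK.
C3: h + d = 2 + (-9) = -7 — OK.
C4: h * n = 2 * 8 = 16, not 13 — violated.
C5: n = 8 > 6, so we need h ≤ 0; but h = 2 > 0 — violated.
C6: 8 / 2 = 4, so 2 divides 8 — OK.

Constraints 4 and 5 are violated.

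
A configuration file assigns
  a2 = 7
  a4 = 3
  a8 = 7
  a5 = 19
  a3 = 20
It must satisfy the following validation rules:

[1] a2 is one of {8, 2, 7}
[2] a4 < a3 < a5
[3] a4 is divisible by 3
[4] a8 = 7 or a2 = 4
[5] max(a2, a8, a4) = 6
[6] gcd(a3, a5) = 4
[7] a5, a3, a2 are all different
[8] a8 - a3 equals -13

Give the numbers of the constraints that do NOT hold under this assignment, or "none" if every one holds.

[1] a2 = 7 is in {8, 2, 7} — satisfied.
[2] values 3, 20, 19; a3 = 20 is not < a5 = 19 — violated.
[3] 3 / 3 = 1, so 3 divides 3 — satisfied.
[4] a8 = 7 = 7 (first disjunct) — satisfied.
[5] max(7, 7, 3) = 7, not 6 — violated.
[6] gcd(20, 19) = 1, not 4 — violated.
[7] values 19, 20, 7 are pairwise distinct — satisfied.
[8] a8 - a3 = 7 - 20 = -13 — satisfied.

No — constraints 2, 5, 6 are not satisfied.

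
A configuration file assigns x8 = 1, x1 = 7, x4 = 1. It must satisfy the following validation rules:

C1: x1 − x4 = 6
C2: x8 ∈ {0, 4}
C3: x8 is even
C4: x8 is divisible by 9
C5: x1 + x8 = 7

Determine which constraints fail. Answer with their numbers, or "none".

Constraints 2, 3, 4, 5 are violated.

C1: x1 − x4 = 7 − 1 = 6 — satisfied.
C2: x8 = 1 is not in {0, 4} — violated.
C3: x8 = 1 is odd — violated.
C4: 1 = 9×0 + 1, so 9 does not divide 1 — violated.
C5: x1 + x8 = 7 + 1 = 8, not 7 — violated.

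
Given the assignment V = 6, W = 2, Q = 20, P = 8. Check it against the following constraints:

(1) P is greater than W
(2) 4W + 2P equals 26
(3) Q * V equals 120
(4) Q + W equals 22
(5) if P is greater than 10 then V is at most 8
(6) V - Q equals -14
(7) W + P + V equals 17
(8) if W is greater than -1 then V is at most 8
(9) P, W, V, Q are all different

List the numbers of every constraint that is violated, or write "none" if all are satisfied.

No — constraints 2 and 7 are not satisfied.

(1) P = 8, W = 2; 8 > 2 — holds.
(2) 4W + 2P = 4(2) + 2(8) = 24, not 26 — does not hold.
(3) Q * V = 20 * 6 = 120 — holds.
(4) Q + W = 20 + 2 = 22 — holds.
(5) P = 8, not > 10; antecedent false, conditional vacuously true — holds.
(6) V - Q = 6 - 20 = -14 — holds.
(7) W + P + V = 2 + 8 + 6 = 16, not 17 — does not hold.
(8) W = 2 > -1, so we need V ≤ 8; V = 6 ≤ 8 — holds.
(9) values 8, 2, 6, 20 are pairwise distinct — holds.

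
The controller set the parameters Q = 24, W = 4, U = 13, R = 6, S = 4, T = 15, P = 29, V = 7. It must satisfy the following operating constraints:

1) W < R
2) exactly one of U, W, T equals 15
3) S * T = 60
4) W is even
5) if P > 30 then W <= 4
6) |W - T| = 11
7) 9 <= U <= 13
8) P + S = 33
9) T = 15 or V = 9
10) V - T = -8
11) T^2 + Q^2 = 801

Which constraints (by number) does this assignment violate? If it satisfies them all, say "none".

None — every constraint holds.

1) W = 4, R = 6; 4 < 6 — satisfied.
2) U=13, W=4, T=15; 1 of them equals 15 — satisfied.
3) S * T = 4 * 15 = 60 — satisfied.
4) W = 4 is even — satisfied.
5) P = 29, not > 30; antecedent false, conditional vacuously true — satisfied.
6) |4 - 15| = 11 — satisfied.
7) U = 13 lies in [9, 13] — satisfied.
8) P + S = 29 + 4 = 33 — satisfied.
9) T = 15 = 15 (first disjunct) — satisfied.
10) V - T = 7 - 15 = -8 — satisfied.
11) T^2 + Q^2 = 15^2 + 24^2 = 225 + 576 = 801 — satisfied.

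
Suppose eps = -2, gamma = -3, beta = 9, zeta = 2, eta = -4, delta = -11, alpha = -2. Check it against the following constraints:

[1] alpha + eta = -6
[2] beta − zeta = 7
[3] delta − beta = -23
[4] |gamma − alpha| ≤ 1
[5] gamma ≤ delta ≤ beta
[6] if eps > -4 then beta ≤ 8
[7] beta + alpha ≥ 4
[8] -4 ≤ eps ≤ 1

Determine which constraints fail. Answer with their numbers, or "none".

[1] alpha + eta = -2 + (-4) = -6  true
[2] beta − zeta = 9 − 2 = 7  true
[3] delta − beta = -11 − 9 = -20, not -23  false
[4] |-3 − (-2)| = 1; 1 ≤ 1  true
[5] values -3, -11, 9; gamma = -3 is not ≤ delta = -11  false
[6] eps = -2 > -4, so we need beta ≤ 8; but beta = 9 > 8  false
[7] beta + alpha = 9 + (-2) = 7; 7 ≥ 4  true
[8] eps = -2 lies in [-4, 1]  true

Violated: 3, 5, 6.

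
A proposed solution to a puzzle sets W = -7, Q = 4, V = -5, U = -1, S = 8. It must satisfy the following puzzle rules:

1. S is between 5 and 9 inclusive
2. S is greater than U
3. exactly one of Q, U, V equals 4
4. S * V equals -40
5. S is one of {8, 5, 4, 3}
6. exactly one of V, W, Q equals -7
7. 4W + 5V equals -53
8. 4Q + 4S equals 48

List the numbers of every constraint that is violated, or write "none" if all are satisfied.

Yes — all constraints hold.

1. S = 8 lies in [5, 9] — OK.
2. S = 8, U = -1; 8 > -1 — OK.
3. Q=4, U=-1, V=-5; 1 of them equals 4 — OK.
4. S * V = 8 * (-5) = -40 — OK.
5. S = 8 is in {8, 5, 4, 3} — OK.
6. V=-5, W=-7, Q=4; 1 of them equals -7 — OK.
7. 4W + 5V = 4(-7) + 5(-5) = -53 — OK.
8. 4Q + 4S = 4(4) + 4(8) = 48 — OK.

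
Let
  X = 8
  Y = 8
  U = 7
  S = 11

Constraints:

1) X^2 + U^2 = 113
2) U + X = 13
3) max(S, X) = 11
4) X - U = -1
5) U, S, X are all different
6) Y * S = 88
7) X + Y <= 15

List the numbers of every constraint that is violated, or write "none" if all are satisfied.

Violated: 2, 4, 7.

1) X^2 + U^2 = 8^2 + 7^2 = 64 + 49 = 113  OK
2) U + X = 7 + 8 = 15, not 13  FAIL
3) max(11, 8) = 11  OK
4) X - U = 8 - 7 = 1, not -1  FAIL
5) values 7, 11, 8 are pairwise distinct  OK
6) Y * S = 8 * 11 = 88  OK
7) X + Y = 8 + 8 = 16; 16 > 15, bound 15 not met  FAIL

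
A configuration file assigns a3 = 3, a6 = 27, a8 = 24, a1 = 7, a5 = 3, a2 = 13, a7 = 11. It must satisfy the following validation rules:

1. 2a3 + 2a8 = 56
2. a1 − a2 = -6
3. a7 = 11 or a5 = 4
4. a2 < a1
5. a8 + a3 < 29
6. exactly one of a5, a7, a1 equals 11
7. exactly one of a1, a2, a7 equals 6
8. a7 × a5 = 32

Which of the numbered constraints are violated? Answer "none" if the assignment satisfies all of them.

Constraints 1, 4, 7, and 8 do not hold.

1. 2a3 + 2a8 = 2(3) + 2(24) = 54, not 56 — fails.
2. a1 − a2 = 7 − 13 = -6 — holds.
3. a7 = 11 = 11 (first disjunct) — holds.
4. a2 = 13, a1 = 7; 13 ≥ 7 (want <) — fails.
5. a8 + a3 = 24 + 3 = 27; 27 < 29 — holds.
6. a5=3, a7=11, a1=7; 1 of them equals 11 — holds.
7. a1=7, a2=13, a7=11; 0 of them equal 6, not exactly one — fails.
8. a7 × a5 = 11 × 3 = 33, not 32 — fails.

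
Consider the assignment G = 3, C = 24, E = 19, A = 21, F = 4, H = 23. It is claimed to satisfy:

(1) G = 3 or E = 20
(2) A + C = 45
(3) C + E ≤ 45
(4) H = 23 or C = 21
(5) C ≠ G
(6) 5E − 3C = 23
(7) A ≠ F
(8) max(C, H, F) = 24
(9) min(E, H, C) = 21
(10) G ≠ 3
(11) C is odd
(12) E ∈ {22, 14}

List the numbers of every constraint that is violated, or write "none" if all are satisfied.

Constraints 9, 10, 11, and 12 are violated.

(1) G = 3 = 3 (first disjunct) — holds.
(2) A + C = 21 + 24 = 45 — holds.
(3) C + E = 24 + 19 = 43; 43 ≤ 45 — holds.
(4) H = 23 = 23 (first disjunct) — holds.
(5) C = 24, G = 3; distinct — holds.
(6) 5E − 3C = 5(19) − 3(24) = 23 — holds.
(7) A = 21, F = 4; distinct — holds.
(8) max(24, 23, 4) = 24 — holds.
(9) min(19, 23, 24) = 19, not 21 — does not hold.
(10) G = 3, but 3 is required to differ — does not hold.
(11) C = 24 is even — does not hold.
(12) E = 19 is not in {22, 14} — does not hold.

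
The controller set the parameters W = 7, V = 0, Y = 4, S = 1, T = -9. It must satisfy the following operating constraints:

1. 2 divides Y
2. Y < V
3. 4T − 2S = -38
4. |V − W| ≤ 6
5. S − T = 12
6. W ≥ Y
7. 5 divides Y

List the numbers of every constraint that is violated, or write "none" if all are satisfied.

1. 4 / 2 = 2, so 2 divides 4  holds
2. Y = 4, V = 0; 4 ≥ 0 (want <)  fails
3. 4T − 2S = 4(-9) − 2(1) = -38  holds
4. |0 − 7| = 7; 7 > 6, exceeds bound 6  fails
5. S − T = 1 − (-9) = 10, not 12  fails
6. W = 7, Y = 4; 7 ≥ 4  holds
7. 4 = 5×0 + 4, so 5 does not divide 4  fails

No — constraints 2, 4, 5, and 7 are not satisfied.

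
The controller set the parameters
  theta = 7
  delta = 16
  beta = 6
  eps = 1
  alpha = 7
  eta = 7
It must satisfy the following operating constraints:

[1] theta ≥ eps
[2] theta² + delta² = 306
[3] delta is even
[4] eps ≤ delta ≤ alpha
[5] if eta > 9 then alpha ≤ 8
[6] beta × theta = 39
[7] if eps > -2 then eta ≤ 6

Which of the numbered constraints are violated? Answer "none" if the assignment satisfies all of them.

[1] theta = 7, eps = 1; 7 ≥ 1  yes
[2] theta² + delta² = 7² + 16² = 49 + 256 = 305, not 306  no
[3] delta = 16 is even  yes
[4] values 1, 16, 7; delta = 16 is not ≤ alpha = 7  no
[5] eta = 7, not > 9; antecedent false, conditional vacuously true  yes
[6] beta × theta = 6 × 7 = 42, not 39  no
[7] eps = 1 > -2, so we need eta ≤ 6; but eta = 7 > 6  no

The assignment fails constraints 2, 4, 6, and 7.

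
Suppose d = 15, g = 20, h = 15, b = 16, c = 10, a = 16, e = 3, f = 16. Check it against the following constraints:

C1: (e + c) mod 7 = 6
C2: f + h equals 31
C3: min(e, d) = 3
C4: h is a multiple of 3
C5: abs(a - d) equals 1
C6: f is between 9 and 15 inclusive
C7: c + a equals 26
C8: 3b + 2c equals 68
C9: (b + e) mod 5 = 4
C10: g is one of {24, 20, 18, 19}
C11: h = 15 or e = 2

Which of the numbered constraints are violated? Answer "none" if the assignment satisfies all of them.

C1: e + c = 13; 13 mod 7 = 6 — satisfied.
C2: f + h = 16 + 15 = 31 — satisfied.
C3: min(3, 15) = 3 — satisfied.
C4: 15 / 3 = 5, so 3 divides 15 — satisfied.
C5: abs(16 - 15) = 1 — satisfied.
C6: f = 16 is outside [9, 15] — violated.
C7: c + a = 10 + 16 = 26 — satisfied.
C8: 3b + 2c = 3(16) + 2(10) = 68 — satisfied.
C9: b + e = 19; 19 mod 5 = 4 — satisfied.
C10: g = 20 is in {24, 20, 18, 19} — satisfied.
C11: h = 15 = 15 (first disjunct) — satisfied.

Violated: 6.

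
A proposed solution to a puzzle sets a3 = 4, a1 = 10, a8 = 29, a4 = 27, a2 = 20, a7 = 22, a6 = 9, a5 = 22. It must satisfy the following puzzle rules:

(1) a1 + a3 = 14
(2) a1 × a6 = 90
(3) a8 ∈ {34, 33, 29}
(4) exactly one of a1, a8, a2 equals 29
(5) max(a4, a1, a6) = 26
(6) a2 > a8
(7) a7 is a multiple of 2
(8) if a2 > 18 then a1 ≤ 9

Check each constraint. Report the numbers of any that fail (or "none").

(1) a1 + a3 = 10 + 4 = 14  holds
(2) a1 × a6 = 10 × 9 = 90  holds
(3) a8 = 29 is in {34, 33, 29}  holds
(4) a1=10, a8=29, a2=20; 1 of them equals 29  holds
(5) max(27, 10, 9) = 27, not 26  fails
(6) a2 = 20, a8 = 29; 20 ≤ 29 (want >)  fails
(7) 22 / 2 = 11, so 2 divides 22  holds
(8) a2 = 20 > 18, so we need a1 ≤ 9; but a1 = 10 > 9  fails

The assignment fails constraints 5, 6, and 8.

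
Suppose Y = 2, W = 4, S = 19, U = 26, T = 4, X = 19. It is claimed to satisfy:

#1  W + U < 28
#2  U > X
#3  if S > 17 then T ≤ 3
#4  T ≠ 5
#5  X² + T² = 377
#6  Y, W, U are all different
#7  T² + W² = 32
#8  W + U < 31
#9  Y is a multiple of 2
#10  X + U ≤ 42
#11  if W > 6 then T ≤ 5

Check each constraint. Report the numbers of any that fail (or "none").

#1 W + U = 4 + 26 = 30; 30 ≥ 28, bound 28 not met — fails.
#2 U = 26, X = 19; 26 > 19 — holds.
#3 S = 19 > 17, so we need T ≤ 3; but T = 4 > 3 — fails.
#4 T = 4, and 4 ≠ 5 — holds.
#5 X² + T² = 19² + 4² = 361 + 16 = 377 — holds.
#6 values 2, 4, 26 are pairwise distinct — holds.
#7 T² + W² = 4² + 4² = 16 + 16 = 32 — holds.
#8 W + U = 4 + 26 = 30; 30 < 31 — holds.
#9 2 / 2 = 1, so 2 divides 2 — holds.
#10 X + U = 19 + 26 = 45; 45 > 42, bound 42 not met — fails.
#11 W = 4, not > 6; antecedent false, conditional vacuously true — holds.

Constraints 1, 3, and 10 do not hold.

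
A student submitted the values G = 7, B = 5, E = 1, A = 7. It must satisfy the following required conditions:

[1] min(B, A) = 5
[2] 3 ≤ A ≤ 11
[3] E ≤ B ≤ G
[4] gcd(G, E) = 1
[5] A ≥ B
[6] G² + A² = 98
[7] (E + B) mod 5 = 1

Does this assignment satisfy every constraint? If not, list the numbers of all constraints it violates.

[1] min(5, 7) = 5 — holds.
[2] A = 7 lies in [3, 11] — holds.
[3] values 1 ≤ 5 ≤ 7 — holds.
[4] gcd(7, 1) = 1 — holds.
[5] A = 7, B = 5; 7 ≥ 5 — holds.
[6] G² + A² = 7² + 7² = 49 + 49 = 98 — holds.
[7] E + B = 6; 6 mod 5 = 1 — holds.

All constraints are satisfied.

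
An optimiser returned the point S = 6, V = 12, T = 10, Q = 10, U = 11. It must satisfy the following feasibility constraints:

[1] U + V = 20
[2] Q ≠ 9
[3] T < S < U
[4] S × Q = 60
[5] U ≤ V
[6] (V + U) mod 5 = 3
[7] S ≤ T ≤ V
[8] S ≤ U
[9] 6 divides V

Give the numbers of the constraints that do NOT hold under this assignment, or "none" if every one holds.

Constraints 1, 3 are violated.

[1] U + V = 11 + 12 = 23, not 20 — violated.
[2] Q = 10, and 10 ≠ 9 — OK.
[3] values 10, 6, 11; T = 10 is not < S = 6 — violated.
[4] S × Q = 6 × 10 = 60 — OK.
[5] U = 11, V = 12; 11 ≤ 12 — OK.
[6] V + U = 23; 23 mod 5 = 3 — OK.
[7] values 6 ≤ 10 ≤ 12 — OK.
[8] S = 6, U = 11; 6 ≤ 11 — OK.
[9] 12 / 6 = 2, so 6 divides 12 — OK.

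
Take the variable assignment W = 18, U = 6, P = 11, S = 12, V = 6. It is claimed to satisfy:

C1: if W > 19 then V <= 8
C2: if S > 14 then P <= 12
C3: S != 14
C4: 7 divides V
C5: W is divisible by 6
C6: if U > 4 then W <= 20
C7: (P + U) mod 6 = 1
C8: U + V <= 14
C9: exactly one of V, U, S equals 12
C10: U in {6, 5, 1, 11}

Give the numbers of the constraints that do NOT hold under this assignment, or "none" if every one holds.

C1: W = 18, not > 19; antecedent false, conditional vacuously true — holds.
C2: S = 12, not > 14; antecedent false, conditional vacuously true — holds.
C3: S = 12, and 12 ≠ 14 — holds.
C4: 6 = 7*0 + 6, so 7 does not divide 6 — fails.
C5: 18 / 6 = 3, so 6 divides 18 — holds.
C6: U = 6 > 4, so we need W ≤ 20; W = 18 ≤ 20 — holds.
C7: P + U = 17; 17 mod 6 = 5, not 1 — fails.
C8: U + V = 6 + 6 = 12; 12 ≤ 14 — holds.
C9: V=6, U=6, S=12; 1 of them equals 12 — holds.
C10: U = 6 is in {6, 5, 1, 11} — holds.

Constraints 4, 7 are violated.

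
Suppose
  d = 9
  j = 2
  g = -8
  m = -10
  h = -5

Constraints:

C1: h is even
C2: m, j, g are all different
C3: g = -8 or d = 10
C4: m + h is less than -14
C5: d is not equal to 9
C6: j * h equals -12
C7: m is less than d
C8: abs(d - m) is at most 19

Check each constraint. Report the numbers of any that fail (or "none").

Constraints 1, 5, and 6 do not hold.

C1: h = -5 is odd  false
C2: values -10, 2, -8 are pairwise distinct  true
C3: g = -8 = -8 (first disjunct)  true
C4: m + h = -10 + (-5) = -15; -15 < -14  true
C5: d = 9, but 9 is required to differ  false
C6: j * h = 2 * (-5) = -10, not -12  false
C7: m = -10, d = 9; -10 < 9  true
C8: abs(9 - (-10)) = 19; 19 ≤ 19  true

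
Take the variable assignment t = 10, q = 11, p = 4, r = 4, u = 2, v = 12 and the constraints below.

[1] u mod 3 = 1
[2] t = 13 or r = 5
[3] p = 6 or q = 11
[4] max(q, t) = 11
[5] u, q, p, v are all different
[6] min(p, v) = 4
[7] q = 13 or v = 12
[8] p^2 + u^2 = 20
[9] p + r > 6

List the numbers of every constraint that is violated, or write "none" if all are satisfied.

The assignment fails constraints 1 and 2.

[1] 2 mod 3 = 2, not 1 — fails.
[2] t = 10 ≠ 13 and r = 4 ≠ 5; both disjuncts false — fails.
[3] p = 4 ≠ 6, but q = 11 = 11 (second disjunct) — holds.
[4] max(11, 10) = 11 — holds.
[5] values 2, 11, 4, 12 are pairwise distinct — holds.
[6] min(4, 12) = 4 — holds.
[7] q = 11 ≠ 13, but v = 12 = 12 (second disjunct) — holds.
[8] p^2 + u^2 = 4^2 + 2^2 = 16 + 4 = 20 — holds.
[9] p + r = 4 + 4 = 8; 8 > 6 — holds.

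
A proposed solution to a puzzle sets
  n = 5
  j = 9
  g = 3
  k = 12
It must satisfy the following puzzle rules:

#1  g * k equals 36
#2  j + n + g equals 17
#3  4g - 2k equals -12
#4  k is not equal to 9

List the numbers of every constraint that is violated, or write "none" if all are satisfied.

None — every constraint holds.

#1 g * k = 3 * 12 = 36  ✔
#2 j + n + g = 9 + 5 + 3 = 17  ✔
#3 4g - 2k = 4(3) - 2(12) = -12  ✔
#4 k = 12, and 12 ≠ 9  ✔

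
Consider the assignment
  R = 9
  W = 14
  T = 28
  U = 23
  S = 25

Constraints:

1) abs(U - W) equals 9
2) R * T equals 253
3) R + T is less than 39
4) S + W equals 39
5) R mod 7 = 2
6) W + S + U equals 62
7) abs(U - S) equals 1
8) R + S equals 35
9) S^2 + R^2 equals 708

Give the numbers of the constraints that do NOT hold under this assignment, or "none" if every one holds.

1) abs(23 - 14) = 9  ✔
2) R * T = 9 * 28 = 252, not 253  ✘
3) R + T = 9 + 28 = 37; 37 < 39  ✔
4) S + W = 25 + 14 = 39  ✔
5) 9 mod 7 = 2  ✔
6) W + S + U = 14 + 25 + 23 = 62  ✔
7) abs(23 - 25) = 2, not 1  ✘
8) R + S = 9 + 25 = 34, not 35  ✘
9) S^2 + R^2 = 25^2 + 9^2 = 625 + 81 = 706, not 708  ✘

Constraints 2, 7, 8, and 9 are violated.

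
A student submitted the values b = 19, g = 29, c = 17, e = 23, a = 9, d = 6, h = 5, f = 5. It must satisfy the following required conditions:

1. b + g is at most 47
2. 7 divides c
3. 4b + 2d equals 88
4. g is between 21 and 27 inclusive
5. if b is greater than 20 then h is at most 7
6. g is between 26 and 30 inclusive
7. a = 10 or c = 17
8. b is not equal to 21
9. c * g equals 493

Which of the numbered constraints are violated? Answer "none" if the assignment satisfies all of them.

Constraints 1, 2, and 4 are violated.

1. b + g = 19 + 29 = 48; 48 > 47, bound 47 not met  fails
2. 17 = 7*2 + 3, so 7 does not divide 17  fails
3. 4b + 2d = 4(19) + 2(6) = 88  holds
4. g = 29 is outside [21, 27]  fails
5. b = 19, not > 20; antecedent false, conditional vacuously true  holds
6. g = 29 lies in [26, 30]  holds
7. a = 9 ≠ 10, but c = 17 = 17 (second disjunct)  holds
8. b = 19, and 19 ≠ 21  holds
9. c * g = 17 * 29 = 493  holds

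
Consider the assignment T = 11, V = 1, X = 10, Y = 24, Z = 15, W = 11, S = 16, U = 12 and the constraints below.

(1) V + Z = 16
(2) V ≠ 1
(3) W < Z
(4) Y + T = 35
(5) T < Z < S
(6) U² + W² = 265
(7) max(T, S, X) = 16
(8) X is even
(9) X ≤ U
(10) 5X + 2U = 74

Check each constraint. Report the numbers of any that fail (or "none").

(1) V + Z = 1 + 15 = 16  holds
(2) V = 1, but 1 is required to differ  fails
(3) W = 11, Z = 15; 11 < 15  holds
(4) Y + T = 24 + 11 = 35  holds
(5) values 11 < 15 < 16  holds
(6) U² + W² = 12² + 11² = 144 + 121 = 265  holds
(7) max(11, 16, 10) = 16  holds
(8) X = 10 is even  holds
(9) X = 10, U = 12; 10 ≤ 12  holds
(10) 5X + 2U = 5(10) + 2(12) = 74  holds

Constraint 2 does not hold.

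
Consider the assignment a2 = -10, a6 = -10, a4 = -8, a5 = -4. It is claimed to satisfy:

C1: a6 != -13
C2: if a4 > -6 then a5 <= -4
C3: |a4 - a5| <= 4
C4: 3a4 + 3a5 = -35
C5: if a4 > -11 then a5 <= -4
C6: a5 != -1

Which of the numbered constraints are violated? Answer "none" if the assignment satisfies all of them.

The assignment fails constraint 4.

C1: a6 = -10, and -10 ≠ -13 — holds.
C2: a4 = -8, not > -6; antecedent false, conditional vacuously true — holds.
C3: |-8 - (-4)| = 4; 4 ≤ 4 — holds.
C4: 3a4 + 3a5 = 3(-8) + 3(-4) = -36, not -35 — does not hold.
C5: a4 = -8 > -11, so we need a5 ≤ -4; a5 = -4 ≤ -4 — holds.
C6: a5 = -4, and -4 ≠ -1 — holds.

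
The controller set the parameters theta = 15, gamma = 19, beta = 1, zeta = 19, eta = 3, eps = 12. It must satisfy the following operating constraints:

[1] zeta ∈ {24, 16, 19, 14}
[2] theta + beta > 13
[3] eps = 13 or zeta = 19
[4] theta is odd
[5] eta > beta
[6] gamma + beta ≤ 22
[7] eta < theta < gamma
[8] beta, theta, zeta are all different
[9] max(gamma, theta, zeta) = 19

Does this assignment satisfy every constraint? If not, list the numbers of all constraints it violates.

None — every constraint holds.

[1] zeta = 19 is in {24, 16, 19, 14} — holds.
[2] theta + beta = 15 + 1 = 16; 16 > 13 — holds.
[3] eps = 12 ≠ 13, but zeta = 19 = 19 (second disjunct) — holds.
[4] theta = 15 is odd — holds.
[5] eta = 3, beta = 1; 3 > 1 — holds.
[6] gamma + beta = 19 + 1 = 20; 20 ≤ 22 — holds.
[7] values 3 < 15 < 19 — holds.
[8] values 1, 15, 19 are pairwise distinct — holds.
[9] max(19, 15, 19) = 19 — holds.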